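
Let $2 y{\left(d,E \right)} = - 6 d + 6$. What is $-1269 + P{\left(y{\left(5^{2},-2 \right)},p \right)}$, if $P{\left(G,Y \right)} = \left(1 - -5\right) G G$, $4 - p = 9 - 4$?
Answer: $29835$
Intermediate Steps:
$p = -1$ ($p = 4 - \left(9 - 4\right) = 4 - 5 = -1$)
$y{\left(d,E \right)} = 3 - 3 d$ ($y{\left(d,E \right)} = \frac{- 6 d + 6}{2} = \frac{6 - 6 d}{2} = 3 - 3 d$)
$P{\left(G,Y \right)} = 6 G^{2}$ ($P{\left(G,Y \right)} = \left(1 + 5\right) G G = 6 G G = 6 G^{2}$)
$-1269 + P{\left(y{\left(5^{2},-2 \right)},p \right)} = -1269 + 6 \left(3 - 3 \cdot 5^{2}\right)^{2} = -1269 + 6 \left(3 - 75\right)^{2} = -1269 + 6 \left(-72\right)^{2} = -1269 + 6 \cdot 5184 = -1269 + 31104 = 29835$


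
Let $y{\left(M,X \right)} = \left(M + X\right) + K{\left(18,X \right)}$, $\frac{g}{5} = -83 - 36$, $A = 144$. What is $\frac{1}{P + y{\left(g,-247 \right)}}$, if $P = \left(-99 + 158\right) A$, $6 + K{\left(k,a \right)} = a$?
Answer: $\frac{1}{7401} \approx 0.00013512$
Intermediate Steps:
$K{\left(k,a \right)} = -6 + a$
$P = 8496$ ($P = \left(-99 + 158\right) 144 = 59 \cdot 144 = 8496$)
$g = -595$ ($g = 5 \left(-83 - 36\right) = 5 \left(-119\right) = -595$)
$y{\left(M,X \right)} = -6 + M + 2 X$ ($y{\left(M,X \right)} = \left(M + X\right) + \left(-6 + X\right) = -6 + M + 2 X$)
$\frac{1}{P + y{\left(g,-247 \right)}} = \frac{1}{8496 - 1095} = \frac{1}{7401}$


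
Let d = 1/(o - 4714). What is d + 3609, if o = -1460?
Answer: 22281965/6174 ≈ 3609.0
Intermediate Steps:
d = -1/6174 (d = 1/(-1460 - 4714) = 1/(-6174) = -1/6174 ≈ -0.00016197)
d + 3609 = -1/6174 + 3609 = 22281965/6174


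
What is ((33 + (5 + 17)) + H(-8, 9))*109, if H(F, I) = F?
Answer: 5123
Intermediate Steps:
((33 + (5 + 17)) + H(-8, 9))*109 = ((33 + (5 + 17)) - 8)*109 = ((33 + 22) - 8)*109 = (55 - 8)*109 = 47*109 = 5123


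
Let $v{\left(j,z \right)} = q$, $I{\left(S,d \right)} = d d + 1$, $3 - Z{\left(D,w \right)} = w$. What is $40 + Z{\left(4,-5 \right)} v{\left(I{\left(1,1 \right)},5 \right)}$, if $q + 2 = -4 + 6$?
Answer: $40$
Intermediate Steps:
$Z{\left(D,w \right)} = 3 - w$
$I{\left(S,d \right)} = 1 + d^{2}$ ($I{\left(S,d \right)} = d^{2} + 1 = 1 + d^{2}$)
$q = 0$ ($q = -2 + \left(-4 + 6\right) = -2 + 2 = 0$)
$v{\left(j,z \right)} = 0$
$40 + Z{\left(4,-5 \right)} v{\left(I{\left(1,1 \right)},5 \right)} = 40 + \left(3 - -5\right) 0 = 40 + \left(3 + 5\right) 0 = 40 + 8 \cdot 0 = 40 + 0 = 40$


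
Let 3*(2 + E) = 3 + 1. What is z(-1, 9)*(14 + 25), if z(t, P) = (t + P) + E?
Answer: 286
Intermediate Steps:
E = -⅔ (E = -2 + (3 + 1)/3 = -2 + (⅓)*4 = -2 + 4/3 = -⅔ ≈ -0.66667)
z(t, P) = -⅔ + P + t (z(t, P) = (t + P) - ⅔ = (P + t) - ⅔ = -⅔ + P + t)
z(-1, 9)*(14 + 25) = (-⅔ + 9 - 1)*(14 + 25) = (22/3)*39 = 286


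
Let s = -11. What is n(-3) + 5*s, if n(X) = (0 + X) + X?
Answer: -61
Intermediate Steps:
n(X) = 2*X (n(X) = X + X = 2*X)
n(-3) + 5*s = 2*(-3) + 5*(-11) = -6 - 55 = -61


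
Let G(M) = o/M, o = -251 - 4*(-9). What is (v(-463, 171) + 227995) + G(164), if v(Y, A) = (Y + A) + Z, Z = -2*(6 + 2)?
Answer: 37340453/164 ≈ 2.2769e+5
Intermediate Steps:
o = -215 (o = -251 + 36 = -215)
Z = -16 (Z = -2*8 = -16)
G(M) = -215/M
v(Y, A) = -16 + A + Y (v(Y, A) = (Y + A) - 16 = (A + Y) - 16 = -16 + A + Y)
(v(-463, 171) + 227995) + G(164) = ((-16 + 171 - 463) + 227995) - 215/164 = (-308 + 227995) - 215*1/164 = 227687 - 215/164 = 37340453/164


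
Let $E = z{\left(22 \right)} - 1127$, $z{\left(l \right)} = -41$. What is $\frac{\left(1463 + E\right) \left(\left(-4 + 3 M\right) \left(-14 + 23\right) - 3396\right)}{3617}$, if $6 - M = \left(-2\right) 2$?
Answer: $- \frac{932790}{3617} \approx -257.89$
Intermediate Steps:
$M = 10$ ($M = 6 - \left(-2\right) 2 = 6 - -4 = 6 + 4 = 10$)
$E = -1168$ ($E = -41 - 1127 = -1168$)
$\frac{\left(1463 + E\right) \left(\left(-4 + 3 M\right) \left(-14 + 23\right) - 3396\right)}{3617} = \frac{\left(1463 - 1168\right) \left(\left(-4 + 3 \cdot 10\right) \left(-14 + 23\right) - 3396\right)}{3617} = 295 \left(\left(-4 + 30\right) 9 - 3396\right) \frac{1}{3617} = 295 \left(26 \cdot 9 - 3396\right) \frac{1}{3617} = 295 \left(234 - 3396\right) \frac{1}{3617} = 295 \left(-3162\right) \frac{1}{3617} = \left(-932790\right) \frac{1}{3617} = - \frac{932790}{3617}$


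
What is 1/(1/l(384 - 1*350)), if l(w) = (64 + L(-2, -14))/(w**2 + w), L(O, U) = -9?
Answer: 11/238 ≈ 0.046219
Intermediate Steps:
l(w) = 55/(w + w**2) (l(w) = (64 - 9)/(w**2 + w) = 55/(w + w**2))
1/(1/l(384 - 1*350)) = 1/(1/(55/((384 - 1*350)*(1 + (384 - 1*350))))) = 1/(1/(55/((384 - 350)*(1 + (384 - 350))))) = 1/(1/(55/(34*(1 + 34)))) = 1/(1/(55*(1/34)/35)) = 1/(1/(55*(1/34)*(1/35))) = 1/(1/(11/238)) = 1/(238/11) = 11/238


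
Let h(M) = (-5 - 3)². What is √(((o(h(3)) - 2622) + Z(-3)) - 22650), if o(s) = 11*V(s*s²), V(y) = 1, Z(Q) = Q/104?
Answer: I*√68305822/52 ≈ 158.94*I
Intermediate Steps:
Z(Q) = Q/104 (Z(Q) = Q*(1/104) = Q/104)
h(M) = 64 (h(M) = (-8)² = 64)
o(s) = 11 (o(s) = 11*1 = 11)
√(((o(h(3)) - 2622) + Z(-3)) - 22650) = √(((11 - 2622) + (1/104)*(-3)) - 22650) = √((-2611 - 3/104) - 22650) = √(-271547/104 - 22650) = √(-2627147/104) = I*√68305822/52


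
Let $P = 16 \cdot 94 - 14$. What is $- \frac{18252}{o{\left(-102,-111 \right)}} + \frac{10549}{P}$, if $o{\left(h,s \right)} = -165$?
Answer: $\frac{1929071}{16390} \approx 117.7$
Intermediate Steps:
$P = 1490$ ($P = 1504 - 14 = 1490$)
$- \frac{18252}{o{\left(-102,-111 \right)}} + \frac{10549}{P} = - \frac{18252}{-165} + \frac{10549}{1490} = \left(-18252\right) \left(- \frac{1}{165}\right) + 10549 \cdot \frac{1}{1490} = \frac{6084}{55} + \frac{10549}{1490} = \frac{1929071}{16390}$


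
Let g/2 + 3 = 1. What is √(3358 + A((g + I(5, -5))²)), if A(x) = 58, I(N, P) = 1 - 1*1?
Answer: 2*√854 ≈ 58.447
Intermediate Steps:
g = -4 (g = -6 + 2*1 = -6 + 2 = -4)
I(N, P) = 0 (I(N, P) = 1 - 1 = 0)
√(3358 + A((g + I(5, -5))²)) = √(3358 + 58) = √3416 = 2*√854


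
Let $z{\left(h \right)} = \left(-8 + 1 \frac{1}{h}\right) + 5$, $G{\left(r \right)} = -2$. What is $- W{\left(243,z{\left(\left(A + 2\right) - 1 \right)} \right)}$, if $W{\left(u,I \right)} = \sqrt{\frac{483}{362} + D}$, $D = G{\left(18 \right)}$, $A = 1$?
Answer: $- \frac{i \sqrt{87242}}{362} \approx - 0.81593 i$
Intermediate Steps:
$D = -2$
$z{\left(h \right)} = -3 + \frac{1}{h}$ ($z{\left(h \right)} = \left(-8 + \frac{1}{h}\right) + 5 = -3 + \frac{1}{h}$)
$W{\left(u,I \right)} = \frac{i \sqrt{87242}}{362}$ ($W{\left(u,I \right)} = \sqrt{\frac{483}{362} - 2} = \sqrt{- \frac{241}{362}} = \frac{i \sqrt{87242}}{362}$)
$- W{\left(243,z{\left(\left(A + 2\right) - 1 \right)} \right)} = - \frac{i \sqrt{87242}}{362}$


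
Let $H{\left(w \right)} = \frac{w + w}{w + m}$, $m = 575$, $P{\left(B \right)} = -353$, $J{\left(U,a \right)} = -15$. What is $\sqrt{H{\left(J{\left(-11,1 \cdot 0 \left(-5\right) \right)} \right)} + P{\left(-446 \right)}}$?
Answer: $\frac{i \sqrt{276794}}{28} \approx 18.79 i$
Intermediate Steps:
$H{\left(w \right)} = \frac{2 w}{575 + w}$ ($H{\left(w \right)} = \frac{w + w}{w + 575} = \frac{2 w}{575 + w}$)
$\sqrt{H{\left(J{\left(-11,1 \cdot 0 \left(-5\right) \right)} \right)} + P{\left(-446 \right)}} = \sqrt{2 \left(-15\right) \frac{1}{575 - 15} - 353} = \sqrt{2 \left(-15\right) \frac{1}{560} - 353} = \sqrt{- \frac{3}{56} - 353} = \sqrt{- \frac{19771}{56}} = \frac{i \sqrt{276794}}{28}$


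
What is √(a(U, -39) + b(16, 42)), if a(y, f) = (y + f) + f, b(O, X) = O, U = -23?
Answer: I*√85 ≈ 9.2195*I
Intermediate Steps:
a(y, f) = y + 2*f (a(y, f) = (f + y) + f = y + 2*f)
√(a(U, -39) + b(16, 42)) = √((-23 + 2*(-39)) + 16) = √((-23 - 78) + 16) = √(-101 + 16) = √(-85) = I*√85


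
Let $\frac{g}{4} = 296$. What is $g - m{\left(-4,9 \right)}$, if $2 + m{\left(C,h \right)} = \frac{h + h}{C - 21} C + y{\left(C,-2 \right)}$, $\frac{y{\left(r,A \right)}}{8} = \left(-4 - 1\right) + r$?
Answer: $\frac{31378}{25} \approx 1255.1$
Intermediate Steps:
$g = 1184$ ($g = 4 \cdot 296 = 1184$)
$y{\left(r,A \right)} = -40 + 8 r$ ($y{\left(r,A \right)} = 8 \left(\left(-4 - 1\right) + r\right) = 8 \left(-5 + r\right) = -40 + 8 r$)
$m{\left(C,h \right)} = -42 + 8 C + \frac{2 C h}{-21 + C}$ ($m{\left(C,h \right)} = -2 + \left(\frac{h + h}{C - 21} C + \left(-40 + 8 C\right)\right) = -2 + \left(\frac{2 h}{-21 + C} C + \left(-40 + 8 C\right)\right) = -2 + \left(\frac{2 C h}{-21 + C} + \left(-40 + 8 C\right)\right) = -2 + \left(-40 + 8 C + \frac{2 C h}{-21 + C}\right) = -42 + 8 C + \frac{2 C h}{-21 + C}$)
$g - m{\left(-4,9 \right)} = 1184 - \frac{2 \left(441 - -420 + 4 \left(-4\right)^{2} - 36\right)}{-21 - 4} = 1184 - \frac{2 \left(441 + 420 + 4 \cdot 16 - 36\right)}{-25} = 1184 - 2 \left(- \frac{1}{25}\right) \left(441 + 420 + 64 - 36\right) = 1184 - 2 \left(- \frac{1}{25}\right) 889 = 1184 - - \frac{1778}{25} = 1184 + \frac{1778}{25} = \frac{31378}{25}$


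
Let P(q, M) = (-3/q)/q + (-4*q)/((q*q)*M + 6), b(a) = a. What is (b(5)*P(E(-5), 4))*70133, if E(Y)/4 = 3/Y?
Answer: -387484825/5808 ≈ -66716.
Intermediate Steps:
E(Y) = 12/Y (E(Y) = 4*(3/Y) = 12/Y)
P(q, M) = -3/q² - 4*q/(6 + M*q²) (P(q, M) = -3/q² + (-4*q)/(q²*M + 6) = -3/q² + (-4*q)/(M*q² + 6) = -3/q² + (-4*q)/(6 + M*q²) = -3/q² - 4*q/(6 + M*q²))
(b(5)*P(E(-5), 4))*70133 = (5*((-18 - 4*(12/(-5))³ - 3*4*(12/(-5))²)/((12/(-5))²*(6 + 4*(12/(-5))²))))*70133 = (5*((-18 - 4*(12*(-⅕))³ - 3*4*(12*(-⅕))²)/((12*(-⅕))²*(6 + 4*(12*(-⅕))²))))*70133 = (5*((-18 - 4*(-12/5)³ - 3*4*(-12/5)²)/((-12/5)²*(6 + 4*(-12/5)²))))*70133 = (5*(25*(-18 - 4*(-1728/125) - 3*4*144/25)/(144*(6 + 4*(144/25)))))*70133 = (5*(25*(-18 + 6912/125 - 1728/25)/(144*(6 + 576/25))))*70133 = (5*((25/144)*(-3978/125)/(726/25)))*70133 = (5*((25/144)*(25/726)*(-3978/125)))*70133 = (5*(-1105/5808))*70133 = -5525/5808*70133 = -387484825/5808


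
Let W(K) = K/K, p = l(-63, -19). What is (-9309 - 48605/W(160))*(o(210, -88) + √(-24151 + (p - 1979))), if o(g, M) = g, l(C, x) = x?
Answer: -12161940 - 57914*I*√26149 ≈ -1.2162e+7 - 9.3651e+6*I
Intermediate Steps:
p = -19
W(K) = 1
(-9309 - 48605/W(160))*(o(210, -88) + √(-24151 + (p - 1979))) = (-9309 - 48605/1)*(210 + √(-24151 + (-19 - 1979))) = (-9309 - 48605*1)*(210 + √(-24151 - 1998)) = (-9309 - 48605)*(210 + √(-26149)) = -57914*(210 + I*√26149) = -12161940 - 57914*I*√26149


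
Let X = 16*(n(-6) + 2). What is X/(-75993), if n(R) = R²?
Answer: -608/75993 ≈ -0.0080007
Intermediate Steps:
X = 608 (X = 16*((-6)² + 2) = 16*(36 + 2) = 16*38 = 608)
X/(-75993) = 608/(-75993) = 608*(-1/75993) = -608/75993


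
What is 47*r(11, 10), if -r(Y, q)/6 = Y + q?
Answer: -5922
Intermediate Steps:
r(Y, q) = -6*Y - 6*q (r(Y, q) = -6*(Y + q) = -6*Y - 6*q)
47*r(11, 10) = 47*(-6*11 - 6*10) = 47*(-66 - 60) = 47*(-126) = -5922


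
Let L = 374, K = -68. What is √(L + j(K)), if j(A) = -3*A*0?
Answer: √374 ≈ 19.339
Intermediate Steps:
j(A) = 0
√(L + j(K)) = √(374 + 0) = √374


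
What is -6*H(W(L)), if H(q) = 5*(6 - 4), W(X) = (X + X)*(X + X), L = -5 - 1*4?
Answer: -60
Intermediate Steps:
L = -9 (L = -5 - 4 = -9)
W(X) = 4*X² (W(X) = (2*X)*(2*X) = 4*X²)
H(q) = 10 (H(q) = 5*2 = 10)
-6*H(W(L)) = -6*10 = -60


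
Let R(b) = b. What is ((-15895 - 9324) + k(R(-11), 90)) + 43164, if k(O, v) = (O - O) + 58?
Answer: 18003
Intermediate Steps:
k(O, v) = 58 (k(O, v) = 0 + 58 = 58)
((-15895 - 9324) + k(R(-11), 90)) + 43164 = ((-15895 - 9324) + 58) + 43164 = (-25219 + 58) + 43164 = -25161 + 43164 = 18003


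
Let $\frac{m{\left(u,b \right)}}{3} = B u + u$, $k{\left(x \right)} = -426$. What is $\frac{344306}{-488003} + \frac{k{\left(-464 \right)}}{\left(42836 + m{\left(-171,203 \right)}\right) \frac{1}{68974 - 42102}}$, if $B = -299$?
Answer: $- \frac{2826892402838}{47753533565} \approx -59.198$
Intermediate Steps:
$m{\left(u,b \right)} = - 894 u$ ($m{\left(u,b \right)} = 3 \left(- 299 u + u\right) = 3 \left(- 298 u\right) = - 894 u$)
$\frac{344306}{-488003} + \frac{k{\left(-464 \right)}}{\left(42836 + m{\left(-171,203 \right)}\right) \frac{1}{68974 - 42102}} = \frac{344306}{-488003} - \frac{426}{\left(42836 - -152874\right) \frac{1}{68974 - 42102}} = 344306 \left(- \frac{1}{488003}\right) - \frac{426}{\left(42836 + 152874\right) \frac{1}{26872}} = - \frac{344306}{488003} - \frac{426}{195710 \cdot \frac{1}{26872}} = - \frac{344306}{488003} - \frac{426}{\frac{97855}{13436}} = - \frac{344306}{488003} - \frac{5723736}{97855} = - \frac{2826892402838}{47753533565}$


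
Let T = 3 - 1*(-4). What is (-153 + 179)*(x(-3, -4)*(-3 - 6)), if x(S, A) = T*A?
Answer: 6552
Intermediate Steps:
T = 7 (T = 3 + 4 = 7)
x(S, A) = 7*A
(-153 + 179)*(x(-3, -4)*(-3 - 6)) = (-153 + 179)*((7*(-4))*(-3 - 6)) = 26*(-28*(-9)) = 26*252 = 6552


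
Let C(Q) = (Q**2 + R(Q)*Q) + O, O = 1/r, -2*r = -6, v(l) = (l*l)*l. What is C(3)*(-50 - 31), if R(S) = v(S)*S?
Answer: -20439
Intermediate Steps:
v(l) = l**3 (v(l) = l**2*l = l**3)
R(S) = S**4 (R(S) = S**3*S = S**4)
r = 3 (r = -1/2*(-6) = 3)
O = 1/3 ≈ 0.33333
C(Q) = 1/3 + Q**2 + Q**5 (C(Q) = (Q**2 + Q**4*Q) + 1/3 = (Q**2 + Q**5) + 1/3 = 1/3 + Q**2 + Q**5)
C(3)*(-50 - 31) = (1/3 + 3**2 + 3**5)*(-50 - 31) = (1/3 + 9 + 243)*(-81) = (757/3)*(-81) = -20439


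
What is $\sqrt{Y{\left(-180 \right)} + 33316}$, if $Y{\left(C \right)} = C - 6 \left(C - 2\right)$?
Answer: $2 \sqrt{8557} \approx 185.01$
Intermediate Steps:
$Y{\left(C \right)} = 12 - 5 C$ ($Y{\left(C \right)} = C - 6 \left(-2 + C\right) = C - \left(-12 + 6 C\right) = 12 - 5 C$)
$\sqrt{Y{\left(-180 \right)} + 33316} = \sqrt{\left(12 - -900\right) + 33316} = \sqrt{\left(12 + 900\right) + 33316} = \sqrt{912 + 33316} = \sqrt{34228} = 2 \sqrt{8557}$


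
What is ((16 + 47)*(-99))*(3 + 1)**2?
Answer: -99792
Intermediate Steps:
((16 + 47)*(-99))*(3 + 1)**2 = (63*(-99))*4**2 = -6237*16 = -99792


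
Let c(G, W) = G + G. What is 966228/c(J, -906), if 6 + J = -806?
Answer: -241557/406 ≈ -594.97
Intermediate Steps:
J = -812 (J = -6 - 806 = -812)
c(G, W) = 2*G
966228/c(J, -906) = 966228/((2*(-812))) = 966228/(-1624) = 966228*(-1/1624) = -241557/406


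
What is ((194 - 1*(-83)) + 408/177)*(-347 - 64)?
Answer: -6772869/59 ≈ -1.1479e+5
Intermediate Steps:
((194 - 1*(-83)) + 408/177)*(-347 - 64) = ((194 + 83) + 408*(1/177))*(-411) = (277 + 136/59)*(-411) = (16479/59)*(-411) = -6772869/59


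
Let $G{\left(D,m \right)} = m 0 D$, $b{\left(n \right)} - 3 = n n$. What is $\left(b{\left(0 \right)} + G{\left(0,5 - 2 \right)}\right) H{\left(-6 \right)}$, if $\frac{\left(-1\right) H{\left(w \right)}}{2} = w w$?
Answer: $-216$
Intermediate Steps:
$b{\left(n \right)} = 3 + n^{2}$ ($b{\left(n \right)} = 3 + n n = 3 + n^{2}$)
$H{\left(w \right)} = - 2 w^{2}$ ($H{\left(w \right)} = - 2 w w = - 2 w^{2}$)
$G{\left(D,m \right)} = 0$ ($G{\left(D,m \right)} = 0 D = 0$)
$\left(b{\left(0 \right)} + G{\left(0,5 - 2 \right)}\right) H{\left(-6 \right)} = \left(\left(3 + 0^{2}\right) + 0\right) \left(- 2 \left(-6\right)^{2}\right) = \left(\left(3 + 0\right) + 0\right) \left(\left(-2\right) 36\right) = \left(3 + 0\right) \left(-72\right) = 3 \left(-72\right) = -216$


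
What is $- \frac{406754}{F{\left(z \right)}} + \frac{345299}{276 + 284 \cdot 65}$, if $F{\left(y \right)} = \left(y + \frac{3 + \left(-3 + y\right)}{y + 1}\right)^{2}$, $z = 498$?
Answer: $\frac{609726902656283}{36301585500000} \approx 16.796$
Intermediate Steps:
$F{\left(y \right)} = \left(y + \frac{y}{1 + y}\right)^{2}$
$- \frac{406754}{F{\left(z \right)}} + \frac{345299}{276 + 284 \cdot 65} = - \frac{406754}{498^{2} \frac{1}{\left(1 + 498\right)^{2}} \left(2 + 498\right)^{2}} + \frac{345299}{276 + 284 \cdot 65} = - \frac{406754}{248004 \cdot \frac{1}{249001} \cdot 500^{2}} + \frac{345299}{276 + 18460} = - \frac{406754}{248004 \cdot \frac{1}{249001} \cdot 250000} + \frac{345299}{18736} = - \frac{406754}{\frac{62001000000}{249001}} + 345299 \cdot \frac{1}{18736} = \left(-406754\right) \frac{249001}{62001000000} + \frac{345299}{18736} = - \frac{50641076377}{31000500000} + \frac{345299}{18736} = \frac{609726902656283}{36301585500000}$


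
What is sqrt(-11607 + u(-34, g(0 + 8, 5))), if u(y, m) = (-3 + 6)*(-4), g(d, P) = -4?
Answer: 3*I*sqrt(1291) ≈ 107.79*I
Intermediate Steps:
u(y, m) = -12 (u(y, m) = 3*(-4) = -12)
sqrt(-11607 + u(-34, g(0 + 8, 5))) = sqrt(-11607 - 12) = sqrt(-11619) = 3*I*sqrt(1291)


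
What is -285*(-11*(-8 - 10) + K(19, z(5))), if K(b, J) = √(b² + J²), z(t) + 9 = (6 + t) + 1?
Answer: -56430 - 285*√370 ≈ -61912.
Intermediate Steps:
z(t) = -2 + t (z(t) = -9 + ((6 + t) + 1) = -9 + (7 + t) = -2 + t)
K(b, J) = √(J² + b²)
-285*(-11*(-8 - 10) + K(19, z(5))) = -285*(-11*(-8 - 10) + √((-2 + 5)² + 19²)) = -285*(-11*(-18) + √(3² + 361)) = -285*(198 + √(9 + 361)) = -285*(198 + √370) = -56430 - 285*√370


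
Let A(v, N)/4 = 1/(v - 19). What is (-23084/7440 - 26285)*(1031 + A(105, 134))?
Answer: -433559688157/15996 ≈ -2.7104e+7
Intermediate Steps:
A(v, N) = 4/(-19 + v) (A(v, N) = 4/(v - 19) = 4/(-19 + v))
(-23084/7440 - 26285)*(1031 + A(105, 134)) = (-23084/7440 - 26285)*(1031 + 4/(-19 + 105)) = (-23084*1/7440 - 26285)*(1031 + 4/86) = (-5771/1860 - 26285)*(1031 + 4*(1/86)) = -48895871*(1031 + 2/43)/1860 = -48895871/1860*44335/43 = -433559688157/15996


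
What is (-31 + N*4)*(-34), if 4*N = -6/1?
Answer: 1258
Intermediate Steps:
N = -3/2 (N = (-6/1)/4 = (-6*1)/4 = (1/4)*(-6) = -3/2 ≈ -1.5000)
(-31 + N*4)*(-34) = (-31 - 3/2*4)*(-34) = (-31 - 6)*(-34) = -37*(-34) = 1258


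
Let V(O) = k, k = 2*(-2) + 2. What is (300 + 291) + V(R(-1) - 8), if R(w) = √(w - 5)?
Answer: 589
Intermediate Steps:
R(w) = √(-5 + w)
k = -2 (k = -4 + 2 = -2)
V(O) = -2
(300 + 291) + V(R(-1) - 8) = (300 + 291) - 2 = 591 - 2 = 589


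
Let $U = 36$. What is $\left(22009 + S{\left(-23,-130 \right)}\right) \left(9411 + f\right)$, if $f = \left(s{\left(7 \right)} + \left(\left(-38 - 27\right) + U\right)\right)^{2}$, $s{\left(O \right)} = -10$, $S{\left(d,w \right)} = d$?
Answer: $240350952$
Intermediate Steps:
$f = 1521$ ($f = \left(-10 + \left(\left(-38 - 27\right) + 36\right)\right)^{2} = \left(-10 + \left(-65 + 36\right)\right)^{2} = \left(-10 - 29\right)^{2} = \left(-39\right)^{2} = 1521$)
$\left(22009 + S{\left(-23,-130 \right)}\right) \left(9411 + f\right) = \left(22009 - 23\right) \left(9411 + 1521\right) = 21986 \cdot 10932 = 240350952$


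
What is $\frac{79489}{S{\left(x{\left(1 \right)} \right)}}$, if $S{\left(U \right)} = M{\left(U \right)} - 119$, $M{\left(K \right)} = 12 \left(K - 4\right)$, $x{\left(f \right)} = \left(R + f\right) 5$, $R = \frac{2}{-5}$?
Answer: $- \frac{79489}{131} \approx -606.79$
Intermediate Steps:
$R = - \frac{2}{5}$ ($R = 2 \left(- \frac{1}{5}\right) = - \frac{2}{5} \approx -0.4$)
$x{\left(f \right)} = -2 + 5 f$ ($x{\left(f \right)} = \left(- \frac{2}{5} + f\right) 5 = -2 + 5 f$)
$M{\left(K \right)} = -48 + 12 K$ ($M{\left(K \right)} = 12 \left(-4 + K\right) = -48 + 12 K$)
$S{\left(U \right)} = -167 + 12 U$ ($S{\left(U \right)} = \left(-48 + 12 U\right) - 119 = -167 + 12 U$)
$\frac{79489}{S{\left(x{\left(1 \right)} \right)}} = \frac{79489}{-167 + 12 \left(-2 + 5 \cdot 1\right)} = \frac{79489}{-167 + 12 \left(-2 + 5\right)} = \frac{79489}{-167 + 12 \cdot 3} = \frac{79489}{-167 + 36} = \frac{79489}{-131} = 79489 \left(- \frac{1}{131}\right) = - \frac{79489}{131}$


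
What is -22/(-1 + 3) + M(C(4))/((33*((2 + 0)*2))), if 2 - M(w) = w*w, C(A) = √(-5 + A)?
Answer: -483/44 ≈ -10.977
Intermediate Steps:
M(w) = 2 - w² (M(w) = 2 - w*w = 2 - w²)
-22/(-1 + 3) + M(C(4))/((33*((2 + 0)*2))) = -22/(-1 + 3) + (2 - (√(-5 + 4))²)/((33*((2 + 0)*2))) = -22/(1*2) + (2 - (√(-1))²)/((33*(2*2))) = -22/2 + (2 - I²)/((33*4)) = -22*½ + (2 - 1*(-1))/132 = -11 + (2 + 1)*(1/132) = -11 + 3*(1/132) = -11 + 1/44 = -483/44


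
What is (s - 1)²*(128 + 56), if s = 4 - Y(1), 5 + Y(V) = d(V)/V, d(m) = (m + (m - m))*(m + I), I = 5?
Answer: 736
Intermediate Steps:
d(m) = m*(5 + m) (d(m) = (m + (m - m))*(m + 5) = (m + 0)*(5 + m) = m*(5 + m))
Y(V) = V (Y(V) = -5 + (V*(5 + V))/V = -5 + (5 + V) = V)
s = 3 (s = 4 - 1*1 = 4 - 1 = 3)
(s - 1)²*(128 + 56) = (3 - 1)²*(128 + 56) = 2²*184 = 4*184 = 736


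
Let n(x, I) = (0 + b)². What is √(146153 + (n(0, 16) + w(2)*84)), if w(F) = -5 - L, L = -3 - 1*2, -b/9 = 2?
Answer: √146477 ≈ 382.72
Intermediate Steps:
b = -18 (b = -9*2 = -18)
L = -5 (L = -3 - 2 = -5)
n(x, I) = 324 (n(x, I) = (0 - 18)² = (-18)² = 324)
w(F) = 0 (w(F) = -5 - 1*(-5) = -5 + 5 = 0)
√(146153 + (n(0, 16) + w(2)*84)) = √(146153 + (324 + 0*84)) = √(146153 + (324 + 0)) = √(146153 + 324) = √146477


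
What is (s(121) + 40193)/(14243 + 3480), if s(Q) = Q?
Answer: 40314/17723 ≈ 2.2747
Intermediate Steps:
(s(121) + 40193)/(14243 + 3480) = (121 + 40193)/(14243 + 3480) = 40314/17723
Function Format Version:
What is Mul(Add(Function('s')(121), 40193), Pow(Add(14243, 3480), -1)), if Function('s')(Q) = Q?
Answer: Rational(40314, 17723) ≈ 2.2747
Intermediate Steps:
Mul(Add(Function('s')(121), 40193), Pow(Add(14243, 3480), -1)) = Mul(Add(121, 40193), Pow(Add(14243, 3480), -1)) = Mul(40314, Pow(17723, -1)) = Mul(40314, Rational(1, 17723)) = Rational(40314, 17723)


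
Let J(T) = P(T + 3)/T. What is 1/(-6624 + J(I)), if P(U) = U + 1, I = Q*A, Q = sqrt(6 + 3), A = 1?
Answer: -3/19865 ≈ -0.00015102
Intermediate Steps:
Q = 3 (Q = sqrt(9) = 3)
I = 3 (I = 3*1 = 3)
P(U) = 1 + U
J(T) = (4 + T)/T (J(T) = (1 + (T + 3))/T = (1 + (3 + T))/T = (4 + T)/T)
1/(-6624 + J(I)) = 1/(-6624 + (4 + 3)/3) = 1/(-6624 + (1/3)*7) = 1/(-6624 + 7/3) = 1/(-19865/3) = -3/19865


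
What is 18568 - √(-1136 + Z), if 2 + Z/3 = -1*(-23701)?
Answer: 18568 - √69961 ≈ 18304.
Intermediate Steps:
Z = 71097 (Z = -6 + 3*(-1*(-23701)) = -6 + 3*23701 = -6 + 71103 = 71097)
18568 - √(-1136 + Z) = 18568 - √(-1136 + 71097) = 18568 - √69961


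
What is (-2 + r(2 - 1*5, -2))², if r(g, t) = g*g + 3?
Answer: 100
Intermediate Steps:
r(g, t) = 3 + g² (r(g, t) = g² + 3 = 3 + g²)
(-2 + r(2 - 1*5, -2))² = (-2 + (3 + (2 - 1*5)²))² = (-2 + (3 + (2 - 5)²))² = (-2 + (3 + (-3)²))² = (-2 + (3 + 9))² = (-2 + 12)² = 10² = 100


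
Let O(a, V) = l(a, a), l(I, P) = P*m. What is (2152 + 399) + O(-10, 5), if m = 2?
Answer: 2531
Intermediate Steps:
l(I, P) = 2*P (l(I, P) = P*2 = 2*P)
O(a, V) = 2*a
(2152 + 399) + O(-10, 5) = (2152 + 399) + 2*(-10) = 2551 - 20 = 2531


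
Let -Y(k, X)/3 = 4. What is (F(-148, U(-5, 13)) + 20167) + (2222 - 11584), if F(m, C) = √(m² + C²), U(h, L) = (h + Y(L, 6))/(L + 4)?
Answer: 10805 + √21905 ≈ 10953.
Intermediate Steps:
Y(k, X) = -12 (Y(k, X) = -3*4 = -12)
U(h, L) = (-12 + h)/(4 + L) (U(h, L) = (h - 12)/(L + 4) = (-12 + h)/(4 + L))
F(m, C) = √(C² + m²)
(F(-148, U(-5, 13)) + 20167) + (2222 - 11584) = (√(((-12 - 5)/(4 + 13))² + (-148)²) + 20167) + (2222 - 11584) = (√((-17/17)² + 21904) + 20167) - 9362 = (√(((1/17)*(-17))² + 21904) + 20167) - 9362 = (√((-1)² + 21904) + 20167) - 9362 = (√(1 + 21904) + 20167) - 9362 = (√21905 + 20167) - 9362 = (20167 + √21905) - 9362 = 10805 + √21905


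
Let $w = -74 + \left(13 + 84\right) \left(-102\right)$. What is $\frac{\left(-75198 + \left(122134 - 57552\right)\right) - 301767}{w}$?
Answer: $\frac{312383}{9968} \approx 31.339$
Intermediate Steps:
$w = -9968$ ($w = -74 + 97 \left(-102\right) = -74 - 9894 = -9968$)
$\frac{\left(-75198 + \left(122134 - 57552\right)\right) - 301767}{w} = \frac{\left(-75198 + \left(122134 - 57552\right)\right) - 301767}{-9968} = \left(\left(-75198 + \left(122134 - 57552\right)\right) - 301767\right) \left(- \frac{1}{9968}\right) = \left(\left(-75198 + 64582\right) - 301767\right) \left(- \frac{1}{9968}\right) = \left(-10616 - 301767\right) \left(- \frac{1}{9968}\right) = \left(-312383\right) \left(- \frac{1}{9968}\right) = \frac{312383}{9968}$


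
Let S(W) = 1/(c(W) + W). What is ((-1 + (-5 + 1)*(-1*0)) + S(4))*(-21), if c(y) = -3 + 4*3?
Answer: 252/13 ≈ 19.385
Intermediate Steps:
c(y) = 9 (c(y) = -3 + 12 = 9)
S(W) = 1/(9 + W)
((-1 + (-5 + 1)*(-1*0)) + S(4))*(-21) = ((-1 + (-5 + 1)*(-1*0)) + 1/(9 + 4))*(-21) = ((-1 - 4*0) + 1/13)*(-21) = ((-1 + 0) + 1/13)*(-21) = (-1 + 1/13)*(-21) = -12/13*(-21) = 252/13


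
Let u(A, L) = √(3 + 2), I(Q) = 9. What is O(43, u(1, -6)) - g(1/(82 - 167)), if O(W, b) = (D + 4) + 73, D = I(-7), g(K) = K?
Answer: 7311/85 ≈ 86.012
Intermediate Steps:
u(A, L) = √5
D = 9
O(W, b) = 86 (O(W, b) = (9 + 4) + 73 = 13 + 73 = 86)
O(43, u(1, -6)) - g(1/(82 - 167)) = 86 - 1/(82 - 167) = 86 - 1/(-85) = 86 - 1*(-1/85) = 86 + 1/85 = 7311/85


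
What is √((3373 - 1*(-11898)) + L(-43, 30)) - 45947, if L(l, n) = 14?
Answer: -45947 + √15285 ≈ -45823.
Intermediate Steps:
√((3373 - 1*(-11898)) + L(-43, 30)) - 45947 = √((3373 - 1*(-11898)) + 14) - 45947 = √((3373 + 11898) + 14) - 45947 = √(15271 + 14) - 45947 = √15285 - 45947 = -45947 + √15285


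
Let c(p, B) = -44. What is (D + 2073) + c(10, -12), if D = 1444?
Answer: 3473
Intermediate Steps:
(D + 2073) + c(10, -12) = (1444 + 2073) - 44 = 3517 - 44 = 3473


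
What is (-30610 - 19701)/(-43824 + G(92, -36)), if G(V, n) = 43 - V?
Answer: 50311/43873 ≈ 1.1467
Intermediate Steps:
(-30610 - 19701)/(-43824 + G(92, -36)) = (-30610 - 19701)/(-43824 + (43 - 1*92)) = -50311/(-43824 + (43 - 92)) = -50311/(-43824 - 49) = -50311/(-43873) = -50311*(-1/43873) = 50311/43873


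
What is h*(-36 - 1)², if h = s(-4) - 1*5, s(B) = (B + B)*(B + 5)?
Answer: -17797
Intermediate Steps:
s(B) = 2*B*(5 + B) (s(B) = (2*B)*(5 + B) = 2*B*(5 + B))
h = -13 (h = 2*(-4)*(5 - 4) - 1*5 = 2*(-4)*1 - 5 = -8 - 5 = -13)
h*(-36 - 1)² = -13*(-36 - 1)² = -13*(-37)² = -13*1369 = -17797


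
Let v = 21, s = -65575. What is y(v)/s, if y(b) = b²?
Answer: -441/65575 ≈ -0.0067251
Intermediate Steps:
y(v)/s = 21²/(-65575) = 441*(-1/65575) = -441/65575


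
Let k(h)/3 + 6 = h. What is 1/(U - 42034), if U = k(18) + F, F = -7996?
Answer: -1/49994 ≈ -2.0002e-5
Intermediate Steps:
k(h) = -18 + 3*h
U = -7960 (U = (-18 + 3*18) - 7996 = (-18 + 54) - 7996 = 36 - 7996 = -7960)
1/(U - 42034) = 1/(-7960 - 42034) = 1/(-49994) = -1/49994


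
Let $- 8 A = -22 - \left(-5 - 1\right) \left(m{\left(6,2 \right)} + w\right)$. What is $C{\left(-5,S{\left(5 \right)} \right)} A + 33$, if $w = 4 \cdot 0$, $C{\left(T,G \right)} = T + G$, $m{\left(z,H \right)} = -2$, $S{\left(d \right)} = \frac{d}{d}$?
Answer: $16$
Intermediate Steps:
$S{\left(d \right)} = 1$
$C{\left(T,G \right)} = G + T$
$w = 0$
$A = \frac{17}{4}$ ($A = - \frac{-22 - \left(-5 - 1\right) \left(-2 + 0\right)}{8} = - \frac{-22 - \left(-6\right) \left(-2\right)}{8} = - \frac{-22 - 12}{8} = \left(- \frac{1}{8}\right) \left(-34\right) = \frac{17}{4} \approx 4.25$)
$C{\left(-5,S{\left(5 \right)} \right)} A + 33 = \left(1 - 5\right) \frac{17}{4} + 33 = \left(-4\right) \frac{17}{4} + 33 = -17 + 33 = 16$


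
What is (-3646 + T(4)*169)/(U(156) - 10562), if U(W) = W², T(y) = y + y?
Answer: -1147/6887 ≈ -0.16655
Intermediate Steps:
T(y) = 2*y
(-3646 + T(4)*169)/(U(156) - 10562) = (-3646 + (2*4)*169)/(156² - 10562) = (-3646 + 8*169)/(24336 - 10562) = (-3646 + 1352)/13774 = -2294*1/13774 = -1147/6887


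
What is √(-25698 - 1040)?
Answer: I*√26738 ≈ 163.52*I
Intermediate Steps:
√(-25698 - 1040) = √(-26738) = I*√26738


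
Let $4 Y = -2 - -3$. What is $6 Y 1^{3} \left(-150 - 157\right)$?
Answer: $- \frac{921}{2} \approx -460.5$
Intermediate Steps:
$Y = \frac{1}{4}$ ($Y = \frac{-2 - -3}{4} = \frac{-2 + 3}{4} = \frac{1}{4} \cdot 1 = \frac{1}{4} \approx 0.25$)
$6 Y 1^{3} \left(-150 - 157\right) = 6 \cdot \frac{1}{4} \cdot 1^{3} \left(-150 - 157\right) = \frac{3}{2} \cdot 1 \left(-307\right) = \frac{3}{2} \left(-307\right) = - \frac{921}{2}$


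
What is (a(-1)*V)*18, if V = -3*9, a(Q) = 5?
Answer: -2430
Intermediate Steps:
V = -27
(a(-1)*V)*18 = (5*(-27))*18 = -135*18 = -2430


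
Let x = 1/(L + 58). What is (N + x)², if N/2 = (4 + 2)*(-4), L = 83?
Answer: 45792289/19881 ≈ 2303.3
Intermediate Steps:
N = -48 (N = 2*((4 + 2)*(-4)) = 2*(6*(-4)) = 2*(-24) = -48)
x = 1/141 (x = 1/(83 + 58) = 1/141 ≈ 0.0070922)
(N + x)² = (-48 + 1/141)² = (-6767/141)² = 45792289/19881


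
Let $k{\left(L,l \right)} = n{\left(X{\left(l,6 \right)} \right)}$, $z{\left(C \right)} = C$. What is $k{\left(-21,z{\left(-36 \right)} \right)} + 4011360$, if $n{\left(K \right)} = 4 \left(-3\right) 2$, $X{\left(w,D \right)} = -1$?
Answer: $4011336$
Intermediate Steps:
$n{\left(K \right)} = -24$ ($n{\left(K \right)} = \left(-12\right) 2 = -24$)
$k{\left(L,l \right)} = -24$
$k{\left(-21,z{\left(-36 \right)} \right)} + 4011360 = -24 + 4011360 = 4011336$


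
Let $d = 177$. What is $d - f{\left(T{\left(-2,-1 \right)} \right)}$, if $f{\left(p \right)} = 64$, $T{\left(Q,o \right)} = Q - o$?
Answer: $113$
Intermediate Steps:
$d - f{\left(T{\left(-2,-1 \right)} \right)} = 177 - 64 = 113$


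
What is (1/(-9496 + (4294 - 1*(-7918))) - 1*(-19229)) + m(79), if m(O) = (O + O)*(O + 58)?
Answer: 111016501/2716 ≈ 40875.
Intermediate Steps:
m(O) = 2*O*(58 + O) (m(O) = (2*O)*(58 + O) = 2*O*(58 + O))
(1/(-9496 + (4294 - 1*(-7918))) - 1*(-19229)) + m(79) = (1/(-9496 + (4294 - 1*(-7918))) - 1*(-19229)) + 2*79*(58 + 79) = (1/(-9496 + (4294 + 7918)) + 19229) + 2*79*137 = (1/(-9496 + 12212) + 19229) + 21646 = (1/2716 + 19229) + 21646 = 52225965/2716 + 21646 = 111016501/2716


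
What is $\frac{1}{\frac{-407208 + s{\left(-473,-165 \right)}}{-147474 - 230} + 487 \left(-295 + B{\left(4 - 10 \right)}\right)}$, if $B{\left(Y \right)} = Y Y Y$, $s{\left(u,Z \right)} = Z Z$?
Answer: $- \frac{147704}{36756794345} \approx -4.0184 \cdot 10^{-6}$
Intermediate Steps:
$s{\left(u,Z \right)} = Z^{2}$
$B{\left(Y \right)} = Y^{3}$ ($B{\left(Y \right)} = Y^{2} Y = Y^{3}$)
$\frac{1}{\frac{-407208 + s{\left(-473,-165 \right)}}{-147474 - 230} + 487 \left(-295 + B{\left(4 - 10 \right)}\right)} = \frac{1}{\frac{-407208 + \left(-165\right)^{2}}{-147474 - 230} + 487 \left(-295 + \left(4 - 10\right)^{3}\right)} = \frac{1}{\frac{-407208 + 27225}{-147704} + 487 \left(-295 + \left(4 - 10\right)^{3}\right)} = \frac{1}{\left(-379983\right) \left(- \frac{1}{147704}\right) + 487 \left(-295 + \left(-6\right)^{3}\right)} = \frac{1}{\frac{379983}{147704} + 487 \left(-295 - 216\right)} = \frac{1}{\frac{379983}{147704} + 487 \left(-511\right)} = \frac{1}{\frac{379983}{147704} - 248857} = \frac{1}{- \frac{36756794345}{147704}} = - \frac{147704}{36756794345}$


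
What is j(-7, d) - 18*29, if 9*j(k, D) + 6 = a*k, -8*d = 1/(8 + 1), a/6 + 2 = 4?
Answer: -532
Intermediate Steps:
a = 12 (a = -12 + 6*4 = -12 + 24 = 12)
d = -1/72 (d = -1/(8*(8 + 1)) = -1/8/9 = -1/8*1/9 = -1/72 ≈ -0.013889)
j(k, D) = -2/3 + 4*k/3 (j(k, D) = -2/3 + (12*k)/9 = -2/3 + 4*k/3)
j(-7, d) - 18*29 = (-2/3 + (4/3)*(-7)) - 18*29 = (-2/3 - 28/3) - 522 = -10 - 522 = -532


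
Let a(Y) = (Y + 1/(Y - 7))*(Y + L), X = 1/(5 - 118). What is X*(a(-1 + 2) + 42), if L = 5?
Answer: -47/113 ≈ -0.41593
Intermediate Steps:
X = -1/113 (X = 1/(-113) = -1/113 ≈ -0.0088496)
a(Y) = (5 + Y)*(Y + 1/(-7 + Y)) (a(Y) = (Y + 1/(Y - 7))*(Y + 5) = (Y + 1/(-7 + Y))*(5 + Y) = (5 + Y)*(Y + 1/(-7 + Y)))
X*(a(-1 + 2) + 42) = -((5 + (-1 + 2)³ - 34*(-1 + 2) - 2*(-1 + 2)²)/(-7 + (-1 + 2)) + 42)/113 = -((5 + 1³ - 34*1 - 2*1²)/(-7 + 1) + 42)/113 = -((5 + 1 - 34 - 2*1)/(-6) + 42)/113 = -(-(5 + 1 - 34 - 2)/6 + 42)/113 = -(-⅙*(-30) + 42)/113 = -(5 + 42)/113 = -1/113*47 = -47/113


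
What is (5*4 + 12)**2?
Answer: 1024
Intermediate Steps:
(5*4 + 12)**2 = (20 + 12)**2 = 32**2 = 1024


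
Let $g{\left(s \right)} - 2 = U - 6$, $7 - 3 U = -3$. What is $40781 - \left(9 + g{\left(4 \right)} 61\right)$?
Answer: $\frac{122438}{3} \approx 40813.0$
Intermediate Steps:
$U = \frac{10}{3}$ ($U = \frac{7}{3} - -1 = \frac{7}{3} + 1 = \frac{10}{3} \approx 3.3333$)
$g{\left(s \right)} = - \frac{2}{3}$ ($g{\left(s \right)} = 2 + \left(\frac{10}{3} - 6\right) = 2 - \frac{8}{3} = - \frac{2}{3}$)
$40781 - \left(9 + g{\left(4 \right)} 61\right) = 40781 - \left(9 - \frac{122}{3}\right) = 40781 - - \frac{95}{3} = 40781 + \frac{95}{3} = \frac{122438}{3}$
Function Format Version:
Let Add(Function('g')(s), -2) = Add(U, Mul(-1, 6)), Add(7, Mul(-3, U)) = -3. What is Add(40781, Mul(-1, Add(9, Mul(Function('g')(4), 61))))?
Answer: Rational(122438, 3) ≈ 40813.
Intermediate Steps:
U = Rational(10, 3) (U = Add(Rational(7, 3), Mul(Rational(-1, 3), -3)) = Add(Rational(7, 3), 1) = Rational(10, 3) ≈ 3.3333)
Function('g')(s) = Rational(-2, 3) (Function('g')(s) = Add(2, Add(Rational(10, 3), Mul(-1, 6))) = Add(2, Add(Rational(10, 3), -6)) = Add(2, Rational(-8, 3)) = Rational(-2, 3))
Add(40781, Mul(-1, Add(9, Mul(Function('g')(4), 61)))) = Add(40781, Mul(-1, Add(9, Mul(Rational(-2, 3), 61)))) = Add(40781, Mul(-1, Add(9, Rational(-122, 3)))) = Add(40781, Mul(-1, Rational(-95, 3))) = Add(40781, Rational(95, 3)) = Rational(122438, 3)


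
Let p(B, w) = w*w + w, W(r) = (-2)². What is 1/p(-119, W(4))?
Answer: 1/20 ≈ 0.050000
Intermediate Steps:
W(r) = 4
p(B, w) = w + w² (p(B, w) = w² + w = w + w²)
1/p(-119, W(4)) = 1/(4*(1 + 4)) = 1/(4*5) = 1/20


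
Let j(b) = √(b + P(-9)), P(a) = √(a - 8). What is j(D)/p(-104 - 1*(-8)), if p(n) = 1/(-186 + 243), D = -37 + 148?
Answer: 57*√(111 + I*√17) ≈ 600.64 + 11.151*I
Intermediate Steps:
D = 111
P(a) = √(-8 + a)
p(n) = 1/57
j(b) = √(b + I*√17) (j(b) = √(b + √(-8 - 9)) = √(b + √(-17)) = √(b + I*√17))
j(D)/p(-104 - 1*(-8)) = √(111 + I*√17)/(1/57) = √(111 + I*√17)*57 = 57*√(111 + I*√17)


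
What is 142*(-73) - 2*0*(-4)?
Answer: -10366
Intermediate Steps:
142*(-73) - 2*0*(-4) = -10366 + 0*(-4) = -10366 + 0 = -10366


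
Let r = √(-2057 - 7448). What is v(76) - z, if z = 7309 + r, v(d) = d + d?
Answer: -7157 - I*√9505 ≈ -7157.0 - 97.494*I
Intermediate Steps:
r = I*√9505 (r = √(-9505) = I*√9505 ≈ 97.494*I)
v(d) = 2*d
z = 7309 + I*√9505 ≈ 7309.0 + 97.494*I
v(76) - z = 2*76 - (7309 + I*√9505) = 152 + (-7309 - I*√9505) = -7157 - I*√9505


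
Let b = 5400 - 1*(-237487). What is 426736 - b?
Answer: 183849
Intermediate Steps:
b = 242887 (b = 5400 + 237487 = 242887)
426736 - b = 426736 - 1*242887 = 426736 - 242887 = 183849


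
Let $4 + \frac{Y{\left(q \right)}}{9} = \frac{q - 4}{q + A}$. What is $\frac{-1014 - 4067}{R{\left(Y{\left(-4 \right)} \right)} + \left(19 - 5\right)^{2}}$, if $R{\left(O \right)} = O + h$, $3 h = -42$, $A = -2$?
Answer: $- \frac{5081}{158} \approx -32.158$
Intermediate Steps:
$h = -14$ ($h = \frac{1}{3} \left(-42\right) = -14$)
$Y{\left(q \right)} = -36 + \frac{9 \left(-4 + q\right)}{-2 + q}$ ($Y{\left(q \right)} = -36 + 9 \frac{q - 4}{q - 2} = -36 + 9 \frac{-4 + q}{-2 + q} = -36 + \frac{9 \left(-4 + q\right)}{-2 + q}$)
$R{\left(O \right)} = -14 + O$ ($R{\left(O \right)} = O - 14 = -14 + O$)
$\frac{-1014 - 4067}{R{\left(Y{\left(-4 \right)} \right)} + \left(19 - 5\right)^{2}} = \frac{-1014 - 4067}{\left(-14 + \frac{9 \left(4 - -12\right)}{-2 - 4}\right) + \left(19 - 5\right)^{2}} = - \frac{5081}{\left(-14 + \frac{9 \left(4 + 12\right)}{-6}\right) + 14^{2}} = - \frac{5081}{\left(-14 + 9 \left(- \frac{1}{6}\right) 16\right) + 196} = - \frac{5081}{\left(-14 - 24\right) + 196} = - \frac{5081}{-38 + 196} = - \frac{5081}{158}$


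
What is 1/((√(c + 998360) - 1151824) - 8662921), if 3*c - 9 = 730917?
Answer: -9814745/96329218173023 - √1242002/96329218173023 ≈ -1.0190e-7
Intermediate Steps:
c = 243642 (c = 3 + (⅓)*730917 = 3 + 243639 = 243642)
1/((√(c + 998360) - 1151824) - 8662921) = 1/((√(243642 + 998360) - 1151824) - 8662921) = 1/((√1242002 - 1151824) - 8662921) = 1/((-1151824 + √1242002) - 8662921) = 1/(-9814745 + √1242002)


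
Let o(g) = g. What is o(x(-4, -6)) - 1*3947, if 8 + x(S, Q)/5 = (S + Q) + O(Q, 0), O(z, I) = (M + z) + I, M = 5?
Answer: -4042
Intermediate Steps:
O(z, I) = 5 + I + z (O(z, I) = (5 + z) + I = 5 + I + z)
x(S, Q) = -15 + 5*S + 10*Q (x(S, Q) = -40 + 5*((S + Q) + (5 + 0 + Q)) = -40 + 5*((Q + S) + (5 + Q)) = -40 + 5*(5 + S + 2*Q) = -40 + (25 + 5*S + 10*Q) = -15 + 5*S + 10*Q)
o(x(-4, -6)) - 1*3947 = (-15 + 5*(-4) + 10*(-6)) - 1*3947 = (-15 - 20 - 60) - 3947 = -95 - 3947 = -4042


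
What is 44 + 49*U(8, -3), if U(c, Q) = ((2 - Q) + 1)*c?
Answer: 2396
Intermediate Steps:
U(c, Q) = c*(3 - Q) (U(c, Q) = (3 - Q)*c = c*(3 - Q))
44 + 49*U(8, -3) = 44 + 49*(8*(3 - 1*(-3))) = 44 + 49*(8*(3 + 3)) = 44 + 49*(8*6) = 44 + 49*48 = 44 + 2352 = 2396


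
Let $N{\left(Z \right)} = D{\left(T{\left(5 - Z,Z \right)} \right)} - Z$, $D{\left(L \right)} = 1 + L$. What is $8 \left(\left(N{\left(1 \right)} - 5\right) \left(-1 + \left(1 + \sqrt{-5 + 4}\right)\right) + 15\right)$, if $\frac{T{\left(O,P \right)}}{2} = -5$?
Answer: $120 - 120 i \approx 120.0 - 120.0 i$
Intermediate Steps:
$T{\left(O,P \right)} = -10$ ($T{\left(O,P \right)} = 2 \left(-5\right) = -10$)
$N{\left(Z \right)} = -9 - Z$ ($N{\left(Z \right)} = \left(1 - 10\right) - Z = -9 - Z$)
$8 \left(\left(N{\left(1 \right)} - 5\right) \left(-1 + \left(1 + \sqrt{-5 + 4}\right)\right) + 15\right) = 8 \left(\left(\left(-9 - 1\right) - 5\right) \left(-1 + \left(1 + \sqrt{-5 + 4}\right)\right) + 15\right) = 8 \left(\left(\left(-9 - 1\right) - 5\right) \left(-1 + \left(1 + \sqrt{-1}\right)\right) + 15\right) = 8 \left(\left(-10 - 5\right) \left(-1 + \left(1 + i\right)\right) + 15\right) = 8 \left(- 15 i + 15\right) = 8 \left(15 - 15 i\right) = 120 - 120 i$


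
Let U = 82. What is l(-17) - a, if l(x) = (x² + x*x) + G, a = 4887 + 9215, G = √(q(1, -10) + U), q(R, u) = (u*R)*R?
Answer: -13524 + 6*√2 ≈ -13516.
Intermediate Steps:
q(R, u) = u*R² (q(R, u) = (R*u)*R = u*R²)
G = 6*√2 (G = √(-10*1² + 82) = √(-10*1 + 82) = √(-10 + 82) = √72 = 6*√2 ≈ 8.4853)
a = 14102
l(x) = 2*x² + 6*√2 (l(x) = (x² + x*x) + 6*√2 = (x² + x²) + 6*√2 = 2*x² + 6*√2)
l(-17) - a = (2*(-17)² + 6*√2) - 1*14102 = (2*289 + 6*√2) - 14102 = (578 + 6*√2) - 14102 = -13524 + 6*√2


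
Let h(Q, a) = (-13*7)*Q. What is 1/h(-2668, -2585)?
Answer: 1/242788 ≈ 4.1188e-6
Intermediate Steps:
h(Q, a) = -91*Q
1/h(-2668, -2585) = 1/(-91*(-2668)) = 1/242788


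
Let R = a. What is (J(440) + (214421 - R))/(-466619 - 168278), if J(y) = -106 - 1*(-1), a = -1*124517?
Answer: -338833/634897 ≈ -0.53368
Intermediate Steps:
a = -124517
R = -124517
J(y) = -105 (J(y) = -106 + 1 = -105)
(J(440) + (214421 - R))/(-466619 - 168278) = (-105 + (214421 - 1*(-124517)))/(-466619 - 168278) = (-105 + (214421 + 124517))/(-634897) = (-105 + 338938)*(-1/634897) = 338833*(-1/634897) = -338833/634897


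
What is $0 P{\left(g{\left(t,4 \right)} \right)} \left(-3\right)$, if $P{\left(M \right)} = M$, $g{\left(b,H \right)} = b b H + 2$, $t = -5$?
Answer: $0$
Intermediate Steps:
$g{\left(b,H \right)} = 2 + H b^{2}$ ($g{\left(b,H \right)} = b^{2} H + 2 = H b^{2} + 2 = 2 + H b^{2}$)
$0 P{\left(g{\left(t,4 \right)} \right)} \left(-3\right) = 0 \left(2 + 4 \left(-5\right)^{2}\right) \left(-3\right) = 0 \left(2 + 4 \cdot 25\right) \left(-3\right) = 0 \left(2 + 100\right) \left(-3\right) = 0 \cdot 102 \left(-3\right) = 0 \left(-3\right) = 0$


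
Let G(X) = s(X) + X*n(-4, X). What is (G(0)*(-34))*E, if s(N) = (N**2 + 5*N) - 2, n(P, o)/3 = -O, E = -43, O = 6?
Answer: -2924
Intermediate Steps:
n(P, o) = -18 (n(P, o) = 3*(-1*6) = 3*(-6) = -18)
s(N) = -2 + N**2 + 5*N
G(X) = -2 + X**2 - 13*X (G(X) = (-2 + X**2 + 5*X) + X*(-18) = (-2 + X**2 + 5*X) - 18*X = -2 + X**2 - 13*X)
(G(0)*(-34))*E = ((-2 + 0**2 - 13*0)*(-34))*(-43) = ((-2 + 0 + 0)*(-34))*(-43) = -2*(-34)*(-43) = 68*(-43) = -2924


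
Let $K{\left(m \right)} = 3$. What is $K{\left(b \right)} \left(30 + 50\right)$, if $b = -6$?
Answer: $240$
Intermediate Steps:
$K{\left(b \right)} \left(30 + 50\right) = 3 \left(30 + 50\right) = 3 \cdot 80 = 240$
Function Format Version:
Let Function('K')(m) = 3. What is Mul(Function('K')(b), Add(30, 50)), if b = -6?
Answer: 240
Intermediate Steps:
Mul(Function('K')(b), Add(30, 50)) = Mul(3, Add(30, 50)) = Mul(3, 80) = 240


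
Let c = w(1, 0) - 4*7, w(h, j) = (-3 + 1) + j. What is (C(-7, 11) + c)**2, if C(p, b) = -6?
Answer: 1296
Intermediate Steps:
w(h, j) = -2 + j
c = -30 (c = (-2 + 0) - 4*7 = -2 - 28 = -30)
(C(-7, 11) + c)**2 = (-6 - 30)**2 = (-36)**2 = 1296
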